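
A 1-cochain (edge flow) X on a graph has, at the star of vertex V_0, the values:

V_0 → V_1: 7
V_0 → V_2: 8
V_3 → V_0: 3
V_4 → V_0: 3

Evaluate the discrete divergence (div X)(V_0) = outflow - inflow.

Divergence = sum of outgoing flows = 7 + 8 + (-3) + (-3) = 9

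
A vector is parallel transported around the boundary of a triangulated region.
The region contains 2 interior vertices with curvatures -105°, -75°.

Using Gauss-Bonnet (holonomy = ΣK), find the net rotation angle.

Holonomy = total enclosed curvature = (-105°) + (-75°) = -180°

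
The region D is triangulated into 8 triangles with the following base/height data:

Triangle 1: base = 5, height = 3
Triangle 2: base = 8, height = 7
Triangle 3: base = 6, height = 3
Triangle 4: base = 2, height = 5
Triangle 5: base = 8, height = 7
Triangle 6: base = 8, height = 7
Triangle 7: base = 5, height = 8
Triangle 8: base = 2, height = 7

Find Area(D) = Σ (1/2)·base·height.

(1/2)×5×3 + (1/2)×8×7 + (1/2)×6×3 + (1/2)×2×5 + (1/2)×8×7 + (1/2)×8×7 + (1/2)×5×8 + (1/2)×2×7 = 132.5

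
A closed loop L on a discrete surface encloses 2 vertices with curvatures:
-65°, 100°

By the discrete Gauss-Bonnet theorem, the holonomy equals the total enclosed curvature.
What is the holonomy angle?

Holonomy = total enclosed curvature = (-65°) + 100° = 35°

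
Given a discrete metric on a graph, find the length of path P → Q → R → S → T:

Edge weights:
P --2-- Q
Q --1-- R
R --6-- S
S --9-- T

Arc length = 2 + 1 + 6 + 9 = 18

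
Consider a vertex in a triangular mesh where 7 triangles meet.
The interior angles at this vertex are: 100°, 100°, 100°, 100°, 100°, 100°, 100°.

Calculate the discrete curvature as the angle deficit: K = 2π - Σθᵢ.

Sum of angles = 700°. K = 360° - 700° = -340°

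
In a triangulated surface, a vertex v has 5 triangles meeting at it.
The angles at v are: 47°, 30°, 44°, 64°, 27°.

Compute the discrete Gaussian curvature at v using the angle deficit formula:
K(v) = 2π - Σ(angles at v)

Sum of angles = 212°. K = 360° - 212° = 148° = 37π/45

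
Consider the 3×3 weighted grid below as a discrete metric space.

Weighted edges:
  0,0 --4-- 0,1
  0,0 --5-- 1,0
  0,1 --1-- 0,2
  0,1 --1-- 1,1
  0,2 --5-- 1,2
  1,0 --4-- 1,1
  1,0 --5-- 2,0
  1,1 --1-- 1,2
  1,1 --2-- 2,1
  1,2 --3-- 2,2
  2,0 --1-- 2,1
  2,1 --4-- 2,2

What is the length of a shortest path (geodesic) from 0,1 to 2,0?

Shortest path: 0,1 → 1,1 → 2,1 → 2,0, total weight = 4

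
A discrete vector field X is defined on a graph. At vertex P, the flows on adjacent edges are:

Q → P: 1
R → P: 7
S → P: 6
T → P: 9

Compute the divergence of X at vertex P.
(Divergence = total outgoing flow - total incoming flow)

Divergence = sum of outgoing flows = (-1) + (-7) + (-6) + (-9) = -23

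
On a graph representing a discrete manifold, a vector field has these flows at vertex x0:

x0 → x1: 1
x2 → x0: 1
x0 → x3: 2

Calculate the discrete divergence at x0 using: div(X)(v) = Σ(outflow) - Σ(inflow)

Divergence = sum of outgoing flows = 1 + (-1) + 2 = 2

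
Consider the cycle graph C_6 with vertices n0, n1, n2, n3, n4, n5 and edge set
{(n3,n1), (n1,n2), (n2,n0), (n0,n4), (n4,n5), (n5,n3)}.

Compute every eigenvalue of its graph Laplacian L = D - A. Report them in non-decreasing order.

The cycle graph C_n has Laplacian eigenvalues λ_k = 2 − 2cos(2πk/n), k = 0, 1, …, n−1. Here n = 6:
k=0: 2 − 2cos(0) = 0.0; k=1: 2 − 2cos(π/3) = 1.0; k=2: 2 − 2cos(2π/3) = 3.0; k=3: 2 − 2cos(π) = 4.0; k=4: 2 − 2cos(4π/3) = 3.0; k=5: 2 − 2cos(5π/3) = 1.0.
Laplacian eigenvalues (increasing order): [0.0, 1.0, 1.0, 3.0, 3.0, 4.0]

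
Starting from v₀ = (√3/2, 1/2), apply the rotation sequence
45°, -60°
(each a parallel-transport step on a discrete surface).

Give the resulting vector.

Total rotation: 45° + (-60°) = -15°. Final vector: (0.9659, 0.2588)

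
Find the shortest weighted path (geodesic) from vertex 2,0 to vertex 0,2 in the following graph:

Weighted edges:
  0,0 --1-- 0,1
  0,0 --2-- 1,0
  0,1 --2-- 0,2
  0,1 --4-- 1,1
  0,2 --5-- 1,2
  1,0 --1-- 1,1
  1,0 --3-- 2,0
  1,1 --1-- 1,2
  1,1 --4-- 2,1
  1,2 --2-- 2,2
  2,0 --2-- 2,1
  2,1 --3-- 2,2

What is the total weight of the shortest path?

Shortest path: 2,0 → 1,0 → 0,0 → 0,1 → 0,2, total weight = 8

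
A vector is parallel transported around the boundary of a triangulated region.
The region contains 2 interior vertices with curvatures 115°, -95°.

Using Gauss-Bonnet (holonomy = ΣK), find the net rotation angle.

Holonomy = total enclosed curvature = 115° + (-95°) = 20°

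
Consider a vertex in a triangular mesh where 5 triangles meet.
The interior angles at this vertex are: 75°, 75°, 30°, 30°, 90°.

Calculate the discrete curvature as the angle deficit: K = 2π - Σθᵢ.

Sum of angles = 300°. K = 360° - 300° = 60° = π/3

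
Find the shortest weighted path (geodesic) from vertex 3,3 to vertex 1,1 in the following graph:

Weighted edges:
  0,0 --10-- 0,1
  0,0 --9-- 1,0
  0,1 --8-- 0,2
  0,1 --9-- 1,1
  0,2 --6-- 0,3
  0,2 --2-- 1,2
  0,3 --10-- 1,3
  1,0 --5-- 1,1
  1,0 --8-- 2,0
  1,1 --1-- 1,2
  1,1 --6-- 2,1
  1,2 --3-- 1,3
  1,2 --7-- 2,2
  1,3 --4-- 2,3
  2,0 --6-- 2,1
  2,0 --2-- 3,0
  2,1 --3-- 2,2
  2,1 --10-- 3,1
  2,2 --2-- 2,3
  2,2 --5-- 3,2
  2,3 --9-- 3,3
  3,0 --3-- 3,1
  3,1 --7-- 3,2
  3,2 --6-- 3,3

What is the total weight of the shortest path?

Shortest path: 3,3 → 2,3 → 1,3 → 1,2 → 1,1, total weight = 17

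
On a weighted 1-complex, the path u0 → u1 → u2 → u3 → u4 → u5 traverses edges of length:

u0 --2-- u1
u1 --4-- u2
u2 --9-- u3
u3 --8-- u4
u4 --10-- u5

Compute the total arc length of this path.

Arc length = 2 + 4 + 9 + 8 + 10 = 33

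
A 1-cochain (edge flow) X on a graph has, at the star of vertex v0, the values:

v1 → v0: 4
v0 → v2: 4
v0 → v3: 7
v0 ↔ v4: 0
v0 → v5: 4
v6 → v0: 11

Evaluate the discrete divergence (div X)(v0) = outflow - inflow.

Divergence = sum of outgoing flows = (-4) + 4 + 7 + 0 + 4 + (-11) = 0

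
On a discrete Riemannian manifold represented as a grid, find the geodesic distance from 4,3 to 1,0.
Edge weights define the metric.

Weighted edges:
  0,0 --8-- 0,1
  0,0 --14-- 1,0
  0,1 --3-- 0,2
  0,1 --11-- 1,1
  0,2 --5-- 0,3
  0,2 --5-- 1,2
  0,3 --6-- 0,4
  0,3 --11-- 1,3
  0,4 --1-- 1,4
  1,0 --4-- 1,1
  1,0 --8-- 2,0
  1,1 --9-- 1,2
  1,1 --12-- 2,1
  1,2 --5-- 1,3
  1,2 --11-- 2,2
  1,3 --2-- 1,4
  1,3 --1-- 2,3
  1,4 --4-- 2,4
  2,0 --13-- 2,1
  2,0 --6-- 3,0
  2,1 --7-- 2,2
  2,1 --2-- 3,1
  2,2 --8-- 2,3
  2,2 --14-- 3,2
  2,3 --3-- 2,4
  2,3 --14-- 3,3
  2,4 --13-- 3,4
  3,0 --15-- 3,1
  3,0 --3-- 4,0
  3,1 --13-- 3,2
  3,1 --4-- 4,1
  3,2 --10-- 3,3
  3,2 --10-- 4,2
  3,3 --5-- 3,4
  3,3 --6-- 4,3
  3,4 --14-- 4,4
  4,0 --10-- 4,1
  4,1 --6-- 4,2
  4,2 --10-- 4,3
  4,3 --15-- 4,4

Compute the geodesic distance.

Shortest path: 4,3 → 4,2 → 4,1 → 3,1 → 2,1 → 1,1 → 1,0, total weight = 38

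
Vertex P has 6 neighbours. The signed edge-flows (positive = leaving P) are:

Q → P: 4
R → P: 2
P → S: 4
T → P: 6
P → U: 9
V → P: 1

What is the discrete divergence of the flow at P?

Divergence = sum of outgoing flows = (-4) + (-2) + 4 + (-6) + 9 + (-1) = 0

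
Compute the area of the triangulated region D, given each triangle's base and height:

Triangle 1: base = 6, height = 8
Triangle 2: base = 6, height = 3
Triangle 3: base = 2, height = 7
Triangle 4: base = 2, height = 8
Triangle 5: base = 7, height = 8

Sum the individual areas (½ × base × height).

(1/2)×6×8 + (1/2)×6×3 + (1/2)×2×7 + (1/2)×2×8 + (1/2)×7×8 = 76.0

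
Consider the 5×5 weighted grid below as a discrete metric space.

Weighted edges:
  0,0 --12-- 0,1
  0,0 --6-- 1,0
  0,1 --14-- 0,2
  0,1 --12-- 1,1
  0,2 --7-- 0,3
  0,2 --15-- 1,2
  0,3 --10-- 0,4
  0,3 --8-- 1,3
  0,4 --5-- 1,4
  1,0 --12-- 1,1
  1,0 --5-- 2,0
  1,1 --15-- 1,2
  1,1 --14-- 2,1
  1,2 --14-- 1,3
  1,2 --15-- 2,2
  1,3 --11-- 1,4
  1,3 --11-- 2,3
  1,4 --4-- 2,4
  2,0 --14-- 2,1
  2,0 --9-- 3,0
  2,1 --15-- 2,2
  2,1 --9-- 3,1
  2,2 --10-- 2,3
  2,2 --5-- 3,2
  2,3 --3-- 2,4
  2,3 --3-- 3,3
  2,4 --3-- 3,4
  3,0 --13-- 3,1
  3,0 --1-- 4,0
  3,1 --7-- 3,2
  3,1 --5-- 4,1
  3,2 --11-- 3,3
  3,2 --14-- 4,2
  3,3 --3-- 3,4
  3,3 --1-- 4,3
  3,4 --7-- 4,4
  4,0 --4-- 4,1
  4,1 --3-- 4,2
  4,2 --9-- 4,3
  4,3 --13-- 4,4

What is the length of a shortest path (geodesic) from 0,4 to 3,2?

Shortest path: 0,4 → 1,4 → 2,4 → 2,3 → 3,3 → 3,2, total weight = 26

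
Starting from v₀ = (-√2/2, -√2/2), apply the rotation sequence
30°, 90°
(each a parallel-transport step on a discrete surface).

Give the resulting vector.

Total rotation: 30° + 90° = 120°. Final vector: (0.9659, -0.2588)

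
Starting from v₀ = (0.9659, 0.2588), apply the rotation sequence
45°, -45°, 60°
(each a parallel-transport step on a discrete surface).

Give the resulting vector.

Total rotation: 45° + (-45°) + 60° = 60°. Final vector: (0.2588, 0.9659)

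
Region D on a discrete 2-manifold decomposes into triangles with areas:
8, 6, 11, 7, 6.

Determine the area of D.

8 + 6 + 11 + 7 + 6 = 38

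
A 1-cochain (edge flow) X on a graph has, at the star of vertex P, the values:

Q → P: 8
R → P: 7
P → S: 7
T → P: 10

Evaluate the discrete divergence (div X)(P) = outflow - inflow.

Divergence = sum of outgoing flows = (-8) + (-7) + 7 + (-10) = -18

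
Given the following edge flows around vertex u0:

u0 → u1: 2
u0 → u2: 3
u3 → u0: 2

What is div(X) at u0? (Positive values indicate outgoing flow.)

Divergence = sum of outgoing flows = 2 + 3 + (-2) = 3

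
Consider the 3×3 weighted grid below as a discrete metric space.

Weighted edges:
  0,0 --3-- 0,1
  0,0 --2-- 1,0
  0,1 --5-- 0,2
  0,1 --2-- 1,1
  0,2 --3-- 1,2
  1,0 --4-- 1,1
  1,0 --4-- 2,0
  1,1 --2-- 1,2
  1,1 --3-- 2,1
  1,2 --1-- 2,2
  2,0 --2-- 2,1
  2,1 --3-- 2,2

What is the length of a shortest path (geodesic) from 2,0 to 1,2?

Shortest path: 2,0 → 2,1 → 2,2 → 1,2, total weight = 6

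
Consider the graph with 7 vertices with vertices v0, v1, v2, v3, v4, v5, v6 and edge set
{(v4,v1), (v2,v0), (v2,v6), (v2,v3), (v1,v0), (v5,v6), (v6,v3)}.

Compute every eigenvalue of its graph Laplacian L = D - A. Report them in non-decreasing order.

Degrees: deg(v0) = 2, deg(v1) = 2, deg(v2) = 3, deg(v3) = 2, deg(v4) = 1, deg(v5) = 1, deg(v6) = 3.
L = D − A with rows/columns ordered (v0, v1, v2, v3, v4, v5, v6):
  [ 2, -1, -1,  0,  0,  0,  0]
  [-1,  2,  0,  0, -1,  0,  0]
  [-1,  0,  3, -1,  0,  0, -1]
  [ 0,  0, -1,  2,  0,  0, -1]
  [ 0, -1,  0,  0,  1,  0,  0]
  [ 0,  0,  0,  0,  0,  1, -1]
  [ 0,  0, -1, -1,  0, -1,  3]
Characteristic polynomial: det(λI − L) = λ(λ² − 4λ + 1)(λ − 1)(λ² − 6λ + 7)(λ − 3).
Roots: λ = 0; (λ² − 4λ + 1) = 0 ⇒ λ = 2 ± √3 ≈ 0.2679, 3.7321; (λ − 1) = 0 ⇒ λ = 1; (λ² − 6λ + 7) = 0 ⇒ λ = 3 ± √2 ≈ 1.5858, 4.4142; (λ − 3) = 0 ⇒ λ = 3.
(Check: the roots sum (with multiplicity) to 14, matching trace L = Σdeg = 2·7 = 14.)
Laplacian eigenvalues (increasing order): [0.0, 0.2679, 1.0, 1.5858, 3.0, 3.7321, 4.4142]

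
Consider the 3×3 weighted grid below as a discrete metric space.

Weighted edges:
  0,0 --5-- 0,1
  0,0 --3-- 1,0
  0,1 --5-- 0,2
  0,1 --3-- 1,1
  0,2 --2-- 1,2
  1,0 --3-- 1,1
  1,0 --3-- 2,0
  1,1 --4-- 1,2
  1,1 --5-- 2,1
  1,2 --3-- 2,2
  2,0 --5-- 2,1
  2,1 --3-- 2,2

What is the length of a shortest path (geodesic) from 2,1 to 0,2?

Shortest path: 2,1 → 2,2 → 1,2 → 0,2, total weight = 8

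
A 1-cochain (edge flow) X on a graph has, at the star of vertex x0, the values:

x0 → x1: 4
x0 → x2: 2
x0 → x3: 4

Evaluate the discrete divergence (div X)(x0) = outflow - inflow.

Divergence = sum of outgoing flows = 4 + 2 + 4 = 10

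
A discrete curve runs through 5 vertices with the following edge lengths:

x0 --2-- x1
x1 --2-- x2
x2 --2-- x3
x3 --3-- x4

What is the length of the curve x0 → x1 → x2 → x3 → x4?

Arc length = 2 + 2 + 2 + 3 = 9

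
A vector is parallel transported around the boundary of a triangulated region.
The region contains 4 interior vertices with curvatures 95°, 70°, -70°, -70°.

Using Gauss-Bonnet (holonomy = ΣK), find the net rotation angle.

Holonomy = total enclosed curvature = 95° + 70° + (-70°) + (-70°) = 25°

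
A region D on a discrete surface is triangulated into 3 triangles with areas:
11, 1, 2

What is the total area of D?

11 + 1 + 2 = 14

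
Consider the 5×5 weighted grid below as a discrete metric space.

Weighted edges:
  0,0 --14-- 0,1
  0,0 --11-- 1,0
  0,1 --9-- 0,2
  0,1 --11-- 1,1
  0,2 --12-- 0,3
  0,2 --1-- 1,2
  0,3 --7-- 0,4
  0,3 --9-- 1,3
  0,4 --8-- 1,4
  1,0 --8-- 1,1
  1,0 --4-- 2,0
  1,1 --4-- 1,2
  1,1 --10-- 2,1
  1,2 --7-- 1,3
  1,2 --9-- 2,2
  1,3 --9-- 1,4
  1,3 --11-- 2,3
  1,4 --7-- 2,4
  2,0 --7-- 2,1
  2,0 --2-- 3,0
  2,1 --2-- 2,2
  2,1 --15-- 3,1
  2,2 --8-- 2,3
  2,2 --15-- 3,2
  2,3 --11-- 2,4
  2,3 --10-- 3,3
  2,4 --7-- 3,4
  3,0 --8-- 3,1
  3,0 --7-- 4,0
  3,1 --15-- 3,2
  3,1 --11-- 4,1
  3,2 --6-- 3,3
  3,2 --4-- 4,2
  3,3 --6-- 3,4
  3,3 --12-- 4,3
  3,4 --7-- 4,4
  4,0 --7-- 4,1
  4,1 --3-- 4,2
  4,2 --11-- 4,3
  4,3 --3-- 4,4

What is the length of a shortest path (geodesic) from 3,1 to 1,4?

Shortest path: 3,1 → 3,2 → 3,3 → 3,4 → 2,4 → 1,4, total weight = 41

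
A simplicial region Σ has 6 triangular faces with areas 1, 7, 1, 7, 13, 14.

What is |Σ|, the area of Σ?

1 + 7 + 1 + 7 + 13 + 14 = 43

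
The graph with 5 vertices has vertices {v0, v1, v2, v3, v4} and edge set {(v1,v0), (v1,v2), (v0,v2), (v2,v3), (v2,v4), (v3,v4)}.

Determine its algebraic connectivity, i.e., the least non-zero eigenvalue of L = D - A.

Degrees: deg(v0) = 2, deg(v1) = 2, deg(v2) = 4, deg(v3) = 2, deg(v4) = 2.
L = D − A with rows/columns ordered (v0, v1, v2, v3, v4):
  [ 2, -1, -1,  0,  0]
  [-1,  2, -1,  0,  0]
  [-1, -1,  4, -1, -1]
  [ 0,  0, -1,  2, -1]
  [ 0,  0, -1, -1,  2]
Characteristic polynomial: det(λI − L) = λ(λ − 1)(λ − 3)²(λ − 5).
Roots: λ = 0; (λ − 1) = 0 ⇒ λ = 1; (λ − 3) = 0 ⇒ λ = 3 (multiplicity 2); (λ − 5) = 0 ⇒ λ = 5.
(Check: the roots sum (with multiplicity) to 12, matching trace L = Σdeg = 2·6 = 12.)
Laplacian eigenvalues: [0.0, 1.0, 3.0, 3.0, 5.0]. Algebraic connectivity (smallest non-zero eigenvalue) = 1.0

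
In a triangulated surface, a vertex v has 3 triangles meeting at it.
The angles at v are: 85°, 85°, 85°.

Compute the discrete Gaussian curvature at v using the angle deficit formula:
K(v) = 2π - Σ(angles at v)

Sum of angles = 255°. K = 360° - 255° = 105° = 7π/12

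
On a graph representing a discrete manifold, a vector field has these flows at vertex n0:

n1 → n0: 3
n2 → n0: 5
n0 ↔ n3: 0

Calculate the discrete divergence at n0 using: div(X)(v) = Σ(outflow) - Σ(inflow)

Divergence = sum of outgoing flows = (-3) + (-5) + 0 = -8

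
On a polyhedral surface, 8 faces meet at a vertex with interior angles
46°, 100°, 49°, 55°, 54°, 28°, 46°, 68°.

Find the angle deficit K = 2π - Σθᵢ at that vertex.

Sum of angles = 446°. K = 360° - 446° = -86° = -43π/90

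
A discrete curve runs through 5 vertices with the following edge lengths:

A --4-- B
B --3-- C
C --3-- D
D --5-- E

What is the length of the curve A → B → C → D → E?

Arc length = 4 + 3 + 3 + 5 = 15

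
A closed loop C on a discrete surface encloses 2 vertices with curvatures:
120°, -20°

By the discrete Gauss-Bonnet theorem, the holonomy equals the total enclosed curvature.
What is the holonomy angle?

Holonomy = total enclosed curvature = 120° + (-20°) = 100°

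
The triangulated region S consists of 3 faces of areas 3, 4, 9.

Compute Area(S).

3 + 4 + 9 = 16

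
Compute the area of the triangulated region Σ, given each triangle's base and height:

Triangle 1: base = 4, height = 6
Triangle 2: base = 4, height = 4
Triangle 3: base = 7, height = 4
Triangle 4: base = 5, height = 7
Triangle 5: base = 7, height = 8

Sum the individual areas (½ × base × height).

(1/2)×4×6 + (1/2)×4×4 + (1/2)×7×4 + (1/2)×5×7 + (1/2)×7×8 = 79.5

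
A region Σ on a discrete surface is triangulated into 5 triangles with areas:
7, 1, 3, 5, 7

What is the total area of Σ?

7 + 1 + 3 + 5 + 7 = 23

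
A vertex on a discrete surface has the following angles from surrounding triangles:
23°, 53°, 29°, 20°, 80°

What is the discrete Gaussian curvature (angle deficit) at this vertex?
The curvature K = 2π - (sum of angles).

Sum of angles = 205°. K = 360° - 205° = 155° = 31π/36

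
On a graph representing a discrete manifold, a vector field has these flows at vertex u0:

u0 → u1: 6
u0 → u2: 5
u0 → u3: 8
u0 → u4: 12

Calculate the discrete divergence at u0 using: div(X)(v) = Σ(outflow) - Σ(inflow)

Divergence = sum of outgoing flows = 6 + 5 + 8 + 12 = 31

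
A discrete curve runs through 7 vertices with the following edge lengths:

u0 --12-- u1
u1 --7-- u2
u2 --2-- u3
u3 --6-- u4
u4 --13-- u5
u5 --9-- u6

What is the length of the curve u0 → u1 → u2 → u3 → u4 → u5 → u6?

Arc length = 12 + 7 + 2 + 6 + 13 + 9 = 49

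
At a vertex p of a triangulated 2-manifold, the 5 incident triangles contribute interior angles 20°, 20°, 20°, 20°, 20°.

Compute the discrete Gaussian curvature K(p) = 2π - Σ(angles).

Sum of angles = 100°. K = 360° - 100° = 260°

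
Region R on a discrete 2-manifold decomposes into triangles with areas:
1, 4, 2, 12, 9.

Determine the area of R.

1 + 4 + 2 + 12 + 9 = 28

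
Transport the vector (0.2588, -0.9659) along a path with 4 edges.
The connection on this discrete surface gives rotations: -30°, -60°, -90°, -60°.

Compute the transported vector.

Total rotation: (-30°) + (-60°) + (-90°) + (-60°) = -240° ≡ 120° (mod 360°). Final vector: (0.7071, 0.7071)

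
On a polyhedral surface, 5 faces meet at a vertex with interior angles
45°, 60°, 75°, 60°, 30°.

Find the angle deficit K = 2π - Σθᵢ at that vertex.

Sum of angles = 270°. K = 360° - 270° = 90°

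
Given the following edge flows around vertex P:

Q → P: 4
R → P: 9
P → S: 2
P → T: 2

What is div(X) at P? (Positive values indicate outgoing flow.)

Divergence = sum of outgoing flows = (-4) + (-9) + 2 + 2 = -9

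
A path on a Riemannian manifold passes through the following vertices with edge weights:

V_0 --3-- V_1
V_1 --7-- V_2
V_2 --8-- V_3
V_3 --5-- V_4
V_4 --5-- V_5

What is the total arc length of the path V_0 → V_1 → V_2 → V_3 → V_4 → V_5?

Arc length = 3 + 7 + 8 + 5 + 5 = 28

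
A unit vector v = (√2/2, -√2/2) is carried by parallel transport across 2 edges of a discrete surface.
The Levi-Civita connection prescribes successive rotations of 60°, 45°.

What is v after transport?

Total rotation: 60° + 45° = 105°. Final vector: (0.5000, 0.8660)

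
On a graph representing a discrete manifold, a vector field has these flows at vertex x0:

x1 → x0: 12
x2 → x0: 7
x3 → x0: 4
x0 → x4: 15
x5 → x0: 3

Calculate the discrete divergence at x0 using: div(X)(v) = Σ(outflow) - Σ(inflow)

Divergence = sum of outgoing flows = (-12) + (-7) + (-4) + 15 + (-3) = -11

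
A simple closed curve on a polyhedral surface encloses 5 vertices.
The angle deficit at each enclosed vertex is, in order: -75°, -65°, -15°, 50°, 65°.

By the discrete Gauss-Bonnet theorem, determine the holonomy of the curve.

Holonomy = total enclosed curvature = (-75°) + (-65°) + (-15°) + 50° + 65° = -40°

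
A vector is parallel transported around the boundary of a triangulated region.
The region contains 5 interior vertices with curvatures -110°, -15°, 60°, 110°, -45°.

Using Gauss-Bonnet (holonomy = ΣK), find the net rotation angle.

Holonomy = total enclosed curvature = (-110°) + (-15°) + 60° + 110° + (-45°) = 0°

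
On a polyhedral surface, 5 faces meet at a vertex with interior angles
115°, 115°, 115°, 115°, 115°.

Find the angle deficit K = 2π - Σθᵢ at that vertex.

Sum of angles = 575°. K = 360° - 575° = -215°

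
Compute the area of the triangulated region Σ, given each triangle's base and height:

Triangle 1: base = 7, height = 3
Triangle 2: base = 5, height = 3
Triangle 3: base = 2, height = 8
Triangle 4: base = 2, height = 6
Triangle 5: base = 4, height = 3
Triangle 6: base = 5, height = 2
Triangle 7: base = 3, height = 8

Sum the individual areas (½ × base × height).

(1/2)×7×3 + (1/2)×5×3 + (1/2)×2×8 + (1/2)×2×6 + (1/2)×4×3 + (1/2)×5×2 + (1/2)×3×8 = 55.0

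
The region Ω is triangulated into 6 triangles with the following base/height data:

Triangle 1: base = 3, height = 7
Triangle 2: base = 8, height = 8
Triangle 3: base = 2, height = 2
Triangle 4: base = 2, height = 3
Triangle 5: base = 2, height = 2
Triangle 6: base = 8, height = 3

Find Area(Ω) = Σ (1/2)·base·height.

(1/2)×3×7 + (1/2)×8×8 + (1/2)×2×2 + (1/2)×2×3 + (1/2)×2×2 + (1/2)×8×3 = 61.5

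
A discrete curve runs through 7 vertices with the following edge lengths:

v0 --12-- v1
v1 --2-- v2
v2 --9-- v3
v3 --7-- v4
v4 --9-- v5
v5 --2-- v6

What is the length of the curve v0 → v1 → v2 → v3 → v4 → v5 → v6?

Arc length = 12 + 2 + 9 + 7 + 9 + 2 = 41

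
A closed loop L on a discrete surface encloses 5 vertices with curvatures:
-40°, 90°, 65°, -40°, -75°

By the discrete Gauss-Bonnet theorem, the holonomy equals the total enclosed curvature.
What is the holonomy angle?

Holonomy = total enclosed curvature = (-40°) + 90° + 65° + (-40°) + (-75°) = 0°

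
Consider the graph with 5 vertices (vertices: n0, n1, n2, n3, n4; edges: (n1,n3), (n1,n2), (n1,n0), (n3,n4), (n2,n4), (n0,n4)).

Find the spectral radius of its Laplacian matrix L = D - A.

Degrees: deg(n0) = 2, deg(n1) = 3, deg(n2) = 2, deg(n3) = 2, deg(n4) = 3.
L = D − A with rows/columns ordered (n0, n1, n2, n3, n4):
  [ 2, -1,  0,  0, -1]
  [-1,  3, -1, -1,  0]
  [ 0, -1,  2,  0, -1]
  [ 0, -1,  0,  2, -1]
  [-1,  0, -1, -1,  3]
Characteristic polynomial: det(λI − L) = λ(λ − 2)²(λ − 3)(λ − 5).
Roots: λ = 0; (λ − 2) = 0 ⇒ λ = 2 (multiplicity 2); (λ − 3) = 0 ⇒ λ = 3; (λ − 5) = 0 ⇒ λ = 5.
(Check: the roots sum (with multiplicity) to 12, matching trace L = Σdeg = 2·6 = 12.)
Laplacian eigenvalues: [0.0, 2.0, 2.0, 3.0, 5.0]. Largest eigenvalue (spectral radius) = 5.0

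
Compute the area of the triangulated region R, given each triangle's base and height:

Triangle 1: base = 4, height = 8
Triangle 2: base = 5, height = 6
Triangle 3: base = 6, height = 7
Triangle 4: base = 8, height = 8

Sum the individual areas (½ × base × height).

(1/2)×4×8 + (1/2)×5×6 + (1/2)×6×7 + (1/2)×8×8 = 84.0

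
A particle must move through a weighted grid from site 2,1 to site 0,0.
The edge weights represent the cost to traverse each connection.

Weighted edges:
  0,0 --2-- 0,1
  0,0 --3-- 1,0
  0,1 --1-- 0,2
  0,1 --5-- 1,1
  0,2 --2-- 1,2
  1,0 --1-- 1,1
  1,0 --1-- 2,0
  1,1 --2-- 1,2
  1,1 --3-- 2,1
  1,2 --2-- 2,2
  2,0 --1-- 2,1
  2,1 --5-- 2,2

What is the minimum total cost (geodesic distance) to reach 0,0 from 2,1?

Shortest path: 2,1 → 2,0 → 1,0 → 0,0, total weight = 5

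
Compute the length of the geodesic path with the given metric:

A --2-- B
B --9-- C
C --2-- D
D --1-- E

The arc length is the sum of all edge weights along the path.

Arc length = 2 + 9 + 2 + 1 = 14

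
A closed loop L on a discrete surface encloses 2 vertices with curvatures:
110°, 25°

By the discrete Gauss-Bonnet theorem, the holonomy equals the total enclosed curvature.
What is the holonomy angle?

Holonomy = total enclosed curvature = 110° + 25° = 135°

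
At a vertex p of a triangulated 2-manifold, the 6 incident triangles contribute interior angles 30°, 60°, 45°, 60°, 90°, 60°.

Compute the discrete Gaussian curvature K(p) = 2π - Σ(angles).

Sum of angles = 345°. K = 360° - 345° = 15° = π/12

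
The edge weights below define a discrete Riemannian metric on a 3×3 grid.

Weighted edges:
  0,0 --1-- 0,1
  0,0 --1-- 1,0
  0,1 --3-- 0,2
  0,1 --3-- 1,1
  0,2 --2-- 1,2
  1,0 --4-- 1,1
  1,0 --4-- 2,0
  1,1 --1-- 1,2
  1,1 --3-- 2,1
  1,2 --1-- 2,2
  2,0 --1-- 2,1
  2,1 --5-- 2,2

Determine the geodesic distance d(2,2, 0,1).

Shortest path: 2,2 → 1,2 → 1,1 → 0,1, total weight = 5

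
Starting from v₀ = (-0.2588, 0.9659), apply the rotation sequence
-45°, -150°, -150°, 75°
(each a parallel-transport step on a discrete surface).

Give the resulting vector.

Total rotation: (-45°) + (-150°) + (-150°) + 75° = -270° ≡ 90° (mod 360°). Final vector: (-0.9659, -0.2588)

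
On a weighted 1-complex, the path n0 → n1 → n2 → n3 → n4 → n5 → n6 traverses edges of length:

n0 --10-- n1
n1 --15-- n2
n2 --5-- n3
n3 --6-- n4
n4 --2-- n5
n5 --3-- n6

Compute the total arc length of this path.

Arc length = 10 + 15 + 5 + 6 + 2 + 3 = 41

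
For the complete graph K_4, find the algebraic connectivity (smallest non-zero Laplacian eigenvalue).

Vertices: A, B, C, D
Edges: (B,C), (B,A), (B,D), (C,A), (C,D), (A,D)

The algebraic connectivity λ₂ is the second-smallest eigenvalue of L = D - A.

For the complete graph K_n, L = nI − J (J = all-ones matrix). J has eigenvalues n (once, eigenvector 𝟙) and 0 (multiplicity n−1), so L has eigenvalues 0 (once) and n (multiplicity n−1). Here n = 4: eigenvalue 0 once and 4 with multiplicity 3.
Laplacian eigenvalues: [0.0, 4.0, 4.0, 4.0]. Algebraic connectivity (smallest non-zero eigenvalue) = 4.0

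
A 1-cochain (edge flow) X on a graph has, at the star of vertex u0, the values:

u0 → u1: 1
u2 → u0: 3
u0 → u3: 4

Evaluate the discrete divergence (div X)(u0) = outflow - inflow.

Divergence = sum of outgoing flows = 1 + (-3) + 4 = 2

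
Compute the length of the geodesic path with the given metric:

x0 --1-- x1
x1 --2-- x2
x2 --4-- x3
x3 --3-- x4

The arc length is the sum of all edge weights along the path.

Arc length = 1 + 2 + 4 + 3 = 10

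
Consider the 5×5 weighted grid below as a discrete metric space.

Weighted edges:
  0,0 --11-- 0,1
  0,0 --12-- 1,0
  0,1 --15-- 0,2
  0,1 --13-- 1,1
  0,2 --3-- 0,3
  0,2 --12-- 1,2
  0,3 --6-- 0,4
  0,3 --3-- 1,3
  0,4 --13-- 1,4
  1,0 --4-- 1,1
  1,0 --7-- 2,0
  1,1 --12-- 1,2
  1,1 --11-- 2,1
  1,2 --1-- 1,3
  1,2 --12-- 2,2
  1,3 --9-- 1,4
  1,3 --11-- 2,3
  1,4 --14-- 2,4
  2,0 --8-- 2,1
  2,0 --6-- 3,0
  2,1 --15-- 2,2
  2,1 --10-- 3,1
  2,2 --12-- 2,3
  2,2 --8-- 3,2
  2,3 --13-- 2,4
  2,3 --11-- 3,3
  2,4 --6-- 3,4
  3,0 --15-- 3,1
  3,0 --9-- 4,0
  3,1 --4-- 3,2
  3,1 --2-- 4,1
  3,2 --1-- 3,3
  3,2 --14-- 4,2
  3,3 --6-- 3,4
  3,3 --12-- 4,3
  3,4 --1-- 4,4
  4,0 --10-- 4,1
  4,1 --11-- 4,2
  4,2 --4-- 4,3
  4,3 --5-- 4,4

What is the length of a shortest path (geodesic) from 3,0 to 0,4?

Shortest path: 3,0 → 2,0 → 1,0 → 1,1 → 1,2 → 1,3 → 0,3 → 0,4, total weight = 39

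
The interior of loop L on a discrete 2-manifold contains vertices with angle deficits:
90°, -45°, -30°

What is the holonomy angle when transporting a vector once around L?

Holonomy = total enclosed curvature = 90° + (-45°) + (-30°) = 15°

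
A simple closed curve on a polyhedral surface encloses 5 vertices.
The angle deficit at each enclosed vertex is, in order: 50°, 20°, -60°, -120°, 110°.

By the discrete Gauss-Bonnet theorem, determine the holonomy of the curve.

Holonomy = total enclosed curvature = 50° + 20° + (-60°) + (-120°) + 110° = 0°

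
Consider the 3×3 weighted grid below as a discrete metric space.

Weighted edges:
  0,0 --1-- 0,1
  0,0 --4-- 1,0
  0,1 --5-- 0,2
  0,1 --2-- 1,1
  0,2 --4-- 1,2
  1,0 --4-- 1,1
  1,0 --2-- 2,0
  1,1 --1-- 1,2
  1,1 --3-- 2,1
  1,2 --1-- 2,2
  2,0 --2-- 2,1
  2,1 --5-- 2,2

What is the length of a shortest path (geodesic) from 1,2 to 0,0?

Shortest path: 1,2 → 1,1 → 0,1 → 0,0, total weight = 4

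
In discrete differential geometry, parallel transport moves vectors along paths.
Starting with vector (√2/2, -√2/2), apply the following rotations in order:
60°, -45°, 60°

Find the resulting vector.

Total rotation: 60° + (-45°) + 60° = 75°. Final vector: (0.8660, 0.5000)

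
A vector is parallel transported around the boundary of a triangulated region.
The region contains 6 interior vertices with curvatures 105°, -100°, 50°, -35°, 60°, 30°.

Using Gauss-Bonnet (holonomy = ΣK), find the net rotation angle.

Holonomy = total enclosed curvature = 105° + (-100°) + 50° + (-35°) + 60° + 30° = 110°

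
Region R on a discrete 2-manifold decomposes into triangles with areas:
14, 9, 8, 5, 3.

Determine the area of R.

14 + 9 + 8 + 5 + 3 = 39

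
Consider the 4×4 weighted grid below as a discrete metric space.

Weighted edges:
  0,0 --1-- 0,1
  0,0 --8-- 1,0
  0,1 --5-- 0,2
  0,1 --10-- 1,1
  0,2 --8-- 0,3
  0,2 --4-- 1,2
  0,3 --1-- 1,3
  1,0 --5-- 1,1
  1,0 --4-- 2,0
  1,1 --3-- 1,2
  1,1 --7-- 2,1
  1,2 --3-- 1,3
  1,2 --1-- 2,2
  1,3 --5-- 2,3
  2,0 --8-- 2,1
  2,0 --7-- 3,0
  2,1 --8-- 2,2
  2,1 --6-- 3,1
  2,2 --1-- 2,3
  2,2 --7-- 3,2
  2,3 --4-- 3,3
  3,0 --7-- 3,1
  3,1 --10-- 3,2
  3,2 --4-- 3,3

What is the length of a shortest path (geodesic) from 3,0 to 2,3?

Shortest path: 3,0 → 2,0 → 1,0 → 1,1 → 1,2 → 2,2 → 2,3, total weight = 21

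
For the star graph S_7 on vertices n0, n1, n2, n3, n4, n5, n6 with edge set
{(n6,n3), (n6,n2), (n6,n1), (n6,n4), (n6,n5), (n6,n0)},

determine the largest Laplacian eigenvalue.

The star S_7 is the complete bipartite graph K_{1,6} (one hub of degree 6, 6 leaves of degree 1). The Laplacian spectrum of K_{p,q} is 0, p (multiplicity q−1), q (multiplicity p−1), p+q. With p = 1, q = 6: 0 once, 1 with multiplicity 5, and 7 once. (Check: trace L = sum of degrees = 12 = 5·1 + 7.)
Laplacian eigenvalues: [0.0, 1.0, 1.0, 1.0, 1.0, 1.0, 7.0]. Largest eigenvalue (spectral radius) = 7.0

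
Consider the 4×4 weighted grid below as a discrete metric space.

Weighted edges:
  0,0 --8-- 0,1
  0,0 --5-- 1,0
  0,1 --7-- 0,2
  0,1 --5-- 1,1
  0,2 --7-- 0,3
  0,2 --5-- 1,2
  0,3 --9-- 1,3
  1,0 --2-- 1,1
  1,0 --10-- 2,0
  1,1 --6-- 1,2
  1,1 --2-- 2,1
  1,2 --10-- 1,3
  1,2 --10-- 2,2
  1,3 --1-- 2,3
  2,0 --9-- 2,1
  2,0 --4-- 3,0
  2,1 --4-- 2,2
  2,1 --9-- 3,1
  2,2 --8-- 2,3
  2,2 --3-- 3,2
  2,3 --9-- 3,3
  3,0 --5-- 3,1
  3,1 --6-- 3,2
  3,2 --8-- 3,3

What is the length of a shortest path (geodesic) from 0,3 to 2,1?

Shortest path: 0,3 → 0,2 → 1,2 → 1,1 → 2,1, total weight = 20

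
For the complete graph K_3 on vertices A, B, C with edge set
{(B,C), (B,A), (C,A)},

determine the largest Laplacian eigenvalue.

For the complete graph K_n, L = nI − J (J = all-ones matrix). J has eigenvalues n (once, eigenvector 𝟙) and 0 (multiplicity n−1), so L has eigenvalues 0 (once) and n (multiplicity n−1). Here n = 3: eigenvalue 0 once and 3 with multiplicity 2.
Laplacian eigenvalues: [0.0, 3.0, 3.0]. Largest eigenvalue (spectral radius) = 3.0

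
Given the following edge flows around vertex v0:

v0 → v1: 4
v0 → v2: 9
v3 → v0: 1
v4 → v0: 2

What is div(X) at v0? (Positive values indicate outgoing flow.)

Divergence = sum of outgoing flows = 4 + 9 + (-1) + (-2) = 10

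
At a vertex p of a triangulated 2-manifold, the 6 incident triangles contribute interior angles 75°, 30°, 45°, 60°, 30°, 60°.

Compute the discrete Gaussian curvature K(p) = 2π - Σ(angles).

Sum of angles = 300°. K = 360° - 300° = 60°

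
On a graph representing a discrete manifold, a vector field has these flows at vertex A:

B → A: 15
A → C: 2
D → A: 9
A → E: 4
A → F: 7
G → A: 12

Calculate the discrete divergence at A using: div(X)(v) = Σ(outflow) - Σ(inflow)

Divergence = sum of outgoing flows = (-15) + 2 + (-9) + 4 + 7 + (-12) = -23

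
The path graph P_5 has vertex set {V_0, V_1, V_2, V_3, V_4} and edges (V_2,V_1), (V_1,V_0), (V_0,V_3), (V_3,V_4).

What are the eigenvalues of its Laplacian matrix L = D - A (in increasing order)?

The path graph P_n has Laplacian eigenvalues λ_k = 2 − 2cos(kπ/n), k = 0, 1, …, n−1. Here n = 5:
k=0: 2 − 2cos(0) = 0.0; k=1: 2 − 2cos(π/5) = 0.382; k=2: 2 − 2cos(2π/5) = 1.382; k=3: 2 − 2cos(3π/5) = 2.618; k=4: 2 − 2cos(4π/5) = 3.618.
Laplacian eigenvalues (increasing order): [0.0, 0.382, 1.382, 2.618, 3.618]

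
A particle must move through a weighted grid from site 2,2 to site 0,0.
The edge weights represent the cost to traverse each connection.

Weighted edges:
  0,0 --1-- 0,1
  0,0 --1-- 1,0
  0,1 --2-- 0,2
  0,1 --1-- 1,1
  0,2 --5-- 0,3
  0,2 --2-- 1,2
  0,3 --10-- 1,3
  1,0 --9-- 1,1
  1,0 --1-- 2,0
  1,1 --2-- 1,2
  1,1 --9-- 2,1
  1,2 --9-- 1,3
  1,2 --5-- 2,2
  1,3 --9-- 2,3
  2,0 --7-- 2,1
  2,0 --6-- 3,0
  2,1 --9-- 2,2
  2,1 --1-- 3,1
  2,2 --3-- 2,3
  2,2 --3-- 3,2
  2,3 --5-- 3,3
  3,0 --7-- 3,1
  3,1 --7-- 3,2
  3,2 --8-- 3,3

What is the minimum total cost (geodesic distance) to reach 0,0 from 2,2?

Shortest path: 2,2 → 1,2 → 1,1 → 0,1 → 0,0, total weight = 9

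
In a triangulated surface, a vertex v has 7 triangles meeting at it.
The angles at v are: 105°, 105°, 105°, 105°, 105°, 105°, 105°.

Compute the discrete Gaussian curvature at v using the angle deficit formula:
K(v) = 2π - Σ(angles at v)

Sum of angles = 735°. K = 360° - 735° = -375° = -25π/12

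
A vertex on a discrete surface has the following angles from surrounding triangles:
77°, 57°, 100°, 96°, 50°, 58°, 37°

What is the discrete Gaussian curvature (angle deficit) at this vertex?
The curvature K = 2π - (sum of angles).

Sum of angles = 475°. K = 360° - 475° = -115° = -23π/36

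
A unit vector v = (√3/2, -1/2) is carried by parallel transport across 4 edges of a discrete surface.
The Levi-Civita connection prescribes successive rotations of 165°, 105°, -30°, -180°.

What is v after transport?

Total rotation: 165° + 105° + (-30°) + (-180°) = 60°. Final vector: (0.8660, 0.5000)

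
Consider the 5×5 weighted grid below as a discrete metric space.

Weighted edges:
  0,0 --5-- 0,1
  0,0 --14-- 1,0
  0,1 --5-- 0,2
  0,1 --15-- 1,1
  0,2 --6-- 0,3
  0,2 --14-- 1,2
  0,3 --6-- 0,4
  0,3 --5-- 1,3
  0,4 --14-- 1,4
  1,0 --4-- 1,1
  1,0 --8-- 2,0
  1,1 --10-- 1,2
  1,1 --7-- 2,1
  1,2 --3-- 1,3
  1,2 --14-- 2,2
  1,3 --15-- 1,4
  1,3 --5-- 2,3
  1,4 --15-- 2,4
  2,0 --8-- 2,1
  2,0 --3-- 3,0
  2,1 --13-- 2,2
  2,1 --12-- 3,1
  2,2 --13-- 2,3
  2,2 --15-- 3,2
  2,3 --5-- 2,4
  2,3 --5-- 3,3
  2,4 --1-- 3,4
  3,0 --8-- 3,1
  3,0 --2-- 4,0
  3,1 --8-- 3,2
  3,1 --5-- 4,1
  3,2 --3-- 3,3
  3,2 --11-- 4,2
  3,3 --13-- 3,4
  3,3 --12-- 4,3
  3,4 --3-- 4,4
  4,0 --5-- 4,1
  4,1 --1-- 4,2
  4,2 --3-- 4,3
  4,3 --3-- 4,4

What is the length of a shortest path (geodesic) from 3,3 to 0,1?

Shortest path: 3,3 → 2,3 → 1,3 → 0,3 → 0,2 → 0,1, total weight = 26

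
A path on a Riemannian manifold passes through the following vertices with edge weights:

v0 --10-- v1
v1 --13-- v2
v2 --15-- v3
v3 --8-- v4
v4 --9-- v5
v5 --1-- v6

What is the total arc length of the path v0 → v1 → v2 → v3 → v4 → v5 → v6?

Arc length = 10 + 13 + 15 + 8 + 9 + 1 = 56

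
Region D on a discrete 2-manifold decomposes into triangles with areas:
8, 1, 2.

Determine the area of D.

8 + 1 + 2 = 11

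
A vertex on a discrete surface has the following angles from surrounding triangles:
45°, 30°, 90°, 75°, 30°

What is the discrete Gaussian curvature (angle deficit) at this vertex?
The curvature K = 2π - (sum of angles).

Sum of angles = 270°. K = 360° - 270° = 90° = π/2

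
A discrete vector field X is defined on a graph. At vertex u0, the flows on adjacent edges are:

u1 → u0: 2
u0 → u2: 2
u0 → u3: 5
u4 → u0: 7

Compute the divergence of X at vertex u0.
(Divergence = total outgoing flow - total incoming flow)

Divergence = sum of outgoing flows = (-2) + 2 + 5 + (-7) = -2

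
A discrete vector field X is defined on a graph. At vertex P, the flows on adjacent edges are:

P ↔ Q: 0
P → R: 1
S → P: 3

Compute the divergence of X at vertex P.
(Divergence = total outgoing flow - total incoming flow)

Divergence = sum of outgoing flows = 0 + 1 + (-3) = -2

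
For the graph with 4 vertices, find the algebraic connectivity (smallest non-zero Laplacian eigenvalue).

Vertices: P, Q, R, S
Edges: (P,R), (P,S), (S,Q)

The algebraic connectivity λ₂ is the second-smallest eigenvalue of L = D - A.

Degrees: deg(P) = 2, deg(Q) = 1, deg(R) = 1, deg(S) = 2.
L = D − A with rows/columns ordered (P, Q, R, S):
  [ 2,  0, -1, -1]
  [ 0,  1,  0, -1]
  [-1,  0,  1,  0]
  [-1, -1,  0,  2]
Characteristic polynomial: det(λI − L) = λ(λ² − 4λ + 2)(λ − 2).
Roots: λ = 0; (λ² − 4λ + 2) = 0 ⇒ λ = 2 ± √2 ≈ 0.5858, 3.4142; (λ − 2) = 0 ⇒ λ = 2.
(Check: the roots sum (with multiplicity) to 6, matching trace L = Σdeg = 2·3 = 6.)
Laplacian eigenvalues: [0.0, 0.5858, 2.0, 3.4142]. Algebraic connectivity (smallest non-zero eigenvalue) = 0.5858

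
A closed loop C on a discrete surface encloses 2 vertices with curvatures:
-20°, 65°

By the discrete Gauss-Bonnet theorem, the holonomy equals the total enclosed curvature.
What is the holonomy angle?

Holonomy = total enclosed curvature = (-20°) + 65° = 45°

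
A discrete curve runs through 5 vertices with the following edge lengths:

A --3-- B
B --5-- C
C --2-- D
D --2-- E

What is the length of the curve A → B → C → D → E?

Arc length = 3 + 5 + 2 + 2 = 12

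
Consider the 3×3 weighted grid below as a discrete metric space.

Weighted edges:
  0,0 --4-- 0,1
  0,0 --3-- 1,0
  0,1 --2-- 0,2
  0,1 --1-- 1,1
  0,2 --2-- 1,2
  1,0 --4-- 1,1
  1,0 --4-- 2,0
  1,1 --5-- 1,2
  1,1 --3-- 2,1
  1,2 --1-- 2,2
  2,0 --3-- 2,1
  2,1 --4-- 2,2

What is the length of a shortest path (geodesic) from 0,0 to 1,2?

Shortest path: 0,0 → 0,1 → 0,2 → 1,2, total weight = 8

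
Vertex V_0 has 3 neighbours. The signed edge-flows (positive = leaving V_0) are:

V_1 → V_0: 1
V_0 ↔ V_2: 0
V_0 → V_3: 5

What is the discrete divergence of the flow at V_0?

Divergence = sum of outgoing flows = (-1) + 0 + 5 = 4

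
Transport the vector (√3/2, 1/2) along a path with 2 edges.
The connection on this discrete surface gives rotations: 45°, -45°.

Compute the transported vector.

Total rotation: 45° + (-45°) = 0°. Final vector: (0.8660, 0.5000)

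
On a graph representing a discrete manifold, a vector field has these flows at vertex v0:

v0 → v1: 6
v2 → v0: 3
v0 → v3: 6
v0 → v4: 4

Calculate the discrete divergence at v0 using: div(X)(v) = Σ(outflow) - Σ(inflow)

Divergence = sum of outgoing flows = 6 + (-3) + 6 + 4 = 13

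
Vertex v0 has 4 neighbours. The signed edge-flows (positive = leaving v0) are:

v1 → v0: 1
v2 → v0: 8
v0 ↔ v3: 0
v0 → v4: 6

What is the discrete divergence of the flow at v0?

Divergence = sum of outgoing flows = (-1) + (-8) + 0 + 6 = -3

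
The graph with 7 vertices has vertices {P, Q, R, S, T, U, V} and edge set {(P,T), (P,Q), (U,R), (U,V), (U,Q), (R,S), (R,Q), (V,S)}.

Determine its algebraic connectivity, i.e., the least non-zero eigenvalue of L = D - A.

Degrees: deg(P) = 2, deg(Q) = 3, deg(R) = 3, deg(S) = 2, deg(T) = 1, deg(U) = 3, deg(V) = 2.
L = D − A with rows/columns ordered (P, Q, R, S, T, U, V):
  [ 2, -1,  0,  0, -1,  0,  0]
  [-1,  3, -1,  0,  0, -1,  0]
  [ 0, -1,  3, -1,  0, -1,  0]
  [ 0,  0, -1,  2,  0,  0, -1]
  [-1,  0,  0,  0,  1,  0,  0]
  [ 0, -1, -1,  0,  0,  3, -1]
  [ 0,  0,  0, -1,  0, -1,  2]
Characteristic polynomial: det(λI − L) = λ(λ² − 3λ + 1)(λ² − 6λ + 7)(λ² − 7λ + 11).
Roots: λ = 0; (λ² − 3λ + 1) = 0 ⇒ λ = (3 ± √5)/2 ≈ 0.382, 2.618; (λ² − 6λ + 7) = 0 ⇒ λ = 3 ± √2 ≈ 1.5858, 4.4142; (λ² − 7λ + 11) = 0 ⇒ λ = (7 ± √5)/2 ≈ 2.382, 4.618.
(Check: the roots sum (with multiplicity) to 16, matching trace L = Σdeg = 2·8 = 16.)
Laplacian eigenvalues: [0.0, 0.382, 1.5858, 2.382, 2.618, 4.4142, 4.618]. Algebraic connectivity (smallest non-zero eigenvalue) = 0.382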